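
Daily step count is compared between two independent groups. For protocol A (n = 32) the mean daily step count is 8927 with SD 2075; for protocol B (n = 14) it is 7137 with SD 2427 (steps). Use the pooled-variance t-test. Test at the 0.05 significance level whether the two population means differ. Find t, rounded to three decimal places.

Let group 1 = protocol A, group 2 = protocol B. H0: μ_1 = μ_2; H1: μ_1 ≠ μ_2 (two-sample pooled-variance t-test, two-sided).
s_p² = [(32−1)·2075² + (14−1)·2427²]/(32+14−2) = 4773830
t = (8927 − 7137)/√[4773830·(1/32 + 1/14)] = 2.557
df = n₁ + n₂ − 2 = 44
Two-sided p-value ≈ 0.0141
Since p ≈ 0.0141 < α = 0.05, reject H0; the data support H1.

2.557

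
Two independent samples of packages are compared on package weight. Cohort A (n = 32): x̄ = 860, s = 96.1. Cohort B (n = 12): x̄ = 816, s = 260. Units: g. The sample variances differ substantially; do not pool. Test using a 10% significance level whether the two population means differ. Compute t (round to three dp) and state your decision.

t = 0.572; fail to reject H0

Let group 1 = cohort A, group 2 = cohort B. H0: μ_1 = μ_2; H1: μ_1 ≠ μ_2 (Welch's two-sample t-test, two-sided).
t = (x̄_1 − x̄_2)/√(s_1²/n_1 + s_2²/n_2) = (860 − 816)/√(96.1²/32 + 260²/12) = 0.572
Welch–Satterthwaite df ≈ 12.14
Two-sided p-value ≈ 0.578
Since p ≈ 0.578 > α = 0.1, fail to reject H0; the data do not provide sufficient evidence against H0.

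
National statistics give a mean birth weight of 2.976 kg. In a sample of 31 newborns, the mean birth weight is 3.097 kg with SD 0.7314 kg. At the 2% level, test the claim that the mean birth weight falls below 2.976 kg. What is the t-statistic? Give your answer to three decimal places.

H0: μ = 2.976; H1: μ < 2.976 (one-sample t-test, left-tailed).
t = (x̄ − μ₀)/(s/√n) = (3.097 − 2.976)/(0.7314/√31) = 0.921
df = n − 1 = 30
p-value = P(T ≤ 0.921) ≈ 0.818
Since p ≈ 0.818 > α = 0.02, fail to reject H0; the evidence is not statistically significant.

0.921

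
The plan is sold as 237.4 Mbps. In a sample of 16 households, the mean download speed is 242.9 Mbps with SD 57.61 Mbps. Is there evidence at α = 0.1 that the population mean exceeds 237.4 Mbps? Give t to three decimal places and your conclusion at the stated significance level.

t = 0.382; fail to reject H0

H0: μ = 237.4; H1: μ > 237.4 (one-sample t-test, right-tailed).
t = (x̄ − μ₀)/(s/√n) = (242.9 − 237.4)/(57.61/√16) = 0.382
df = n − 1 = 15
p-value = P(T ≥ 0.382) ≈ 0.3540
Since p ≈ 0.3540 > α = 0.1, fail to reject H0; the evidence is not statistically significant.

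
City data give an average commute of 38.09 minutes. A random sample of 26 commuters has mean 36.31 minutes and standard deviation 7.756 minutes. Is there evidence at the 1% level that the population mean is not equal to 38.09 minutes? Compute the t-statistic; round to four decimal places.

H0: μ = 38.09; H1: μ ≠ 38.09 (one-sample t-test, two-sided).
t = (x̄ − μ₀)/(s/√n) = (36.31 − 38.09)/(7.756/√26) = -1.1702
df = n − 1 = 25
Two-sided p-value ≈ 0.2529
Since p ≈ 0.2529 > α = 0.01, fail to reject H0; the data do not provide sufficient evidence against H0.

-1.1702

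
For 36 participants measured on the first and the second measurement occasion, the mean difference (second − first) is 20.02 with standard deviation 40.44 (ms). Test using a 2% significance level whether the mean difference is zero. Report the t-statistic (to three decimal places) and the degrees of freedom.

t = 2.970, df = 35

H0: μ_d = 0; H1: μ_d ≠ 0 (paired t-test on the differences, two-sided).
t = d̄/(s_d/√n) = 20.02/(40.44/√36) = 2.970
df = n − 1 = 35
Two-sided p-value ≈ 0.005
Since p ≈ 0.005 < α = 0.02, reject H0; the evidence is statistically significant.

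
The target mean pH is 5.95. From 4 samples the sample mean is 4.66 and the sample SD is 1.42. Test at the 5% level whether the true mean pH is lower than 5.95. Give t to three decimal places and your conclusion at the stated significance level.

H0: μ = 5.95; H1: μ < 5.95 (one-sample t-test, left-tailed).
t = (x̄ − μ₀)/(s/√n) = (4.66 − 5.95)/(1.42/√4) = -1.817
df = n − 1 = 3
p-value = P(T ≤ -1.817) ≈ 0.0834
Since p ≈ 0.0834 > α = 0.05, fail to reject H0; the evidence is not statistically significant.

t = -1.817; fail to reject H0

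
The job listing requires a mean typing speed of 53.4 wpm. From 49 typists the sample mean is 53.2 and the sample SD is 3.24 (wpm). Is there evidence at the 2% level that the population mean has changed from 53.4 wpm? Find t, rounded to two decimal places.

-0.43

H0: μ = 53.4; H1: μ ≠ 53.4 (one-sample t-test, two-sided).
t = (x̄ − μ₀)/(s/√n) = (53.2 − 53.4)/(3.24/√49) = -0.43
df = n − 1 = 48
Two-sided p-value ≈ 0.668
Since p ≈ 0.668 > α = 0.02, fail to reject H0; the data do not provide sufficient evidence against H0.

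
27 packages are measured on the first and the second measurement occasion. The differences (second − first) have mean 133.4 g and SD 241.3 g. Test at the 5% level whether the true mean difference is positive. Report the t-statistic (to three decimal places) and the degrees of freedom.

t = 2.873, df = 26

H0: μ_d = 0; H1: μ_d > 0 (paired t-test on the differences, right-tailed).
t = d̄/(s_d/√n) = 133.4/(241.3/√27) = 2.873
df = n − 1 = 26
p-value = P(T ≥ 2.873) ≈ 0.0040
Since p ≈ 0.0040 < α = 0.05, reject H0; the data support H1.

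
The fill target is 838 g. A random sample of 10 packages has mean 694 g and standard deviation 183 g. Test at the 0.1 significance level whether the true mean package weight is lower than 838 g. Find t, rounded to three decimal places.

-2.488

H0: μ = 838; H1: μ < 838 (one-sample t-test, left-tailed).
t = (x̄ − μ₀)/(s/√n) = (694 − 838)/(183/√10) = -2.488
df = n − 1 = 9
p-value = P(T ≤ -2.488) ≈ 0.017
Since p ≈ 0.017 < α = 0.1, reject H0; the evidence is statistically significant.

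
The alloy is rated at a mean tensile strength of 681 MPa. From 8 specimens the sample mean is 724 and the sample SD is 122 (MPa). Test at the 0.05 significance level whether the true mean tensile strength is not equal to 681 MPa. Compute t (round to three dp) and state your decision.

t = 0.997; fail to reject H0

H0: μ = 681; H1: μ ≠ 681 (one-sample t-test, two-sided).
t = (x̄ − μ₀)/(s/√n) = (724 − 681)/(122/√8) = 0.997
df = n − 1 = 7
Two-sided p-value ≈ 0.352
Since p ≈ 0.352 > α = 0.05, fail to reject H0; the data do not provide sufficient evidence against H0.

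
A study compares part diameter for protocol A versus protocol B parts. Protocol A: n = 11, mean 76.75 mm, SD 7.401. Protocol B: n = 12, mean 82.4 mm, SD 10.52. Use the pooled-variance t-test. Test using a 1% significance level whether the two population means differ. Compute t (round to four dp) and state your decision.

Let group 1 = protocol A, group 2 = protocol B. H0: μ_1 = μ_2; H1: μ_1 ≠ μ_2 (two-sample pooled-variance t-test, two-sided).
s_p² = [(11−1)·7.401² + (12−1)·10.52²]/(11+12−2) = 84.0534
t = (76.75 − 82.4)/√[84.0534·(1/11 + 1/12)] = -1.4764
df = n₁ + n₂ − 2 = 21
Two-sided p-value ≈ 0.155
Since p ≈ 0.155 > α = 0.01, fail to reject H0; the evidence is not statistically significant.

t = -1.4764; fail to reject H0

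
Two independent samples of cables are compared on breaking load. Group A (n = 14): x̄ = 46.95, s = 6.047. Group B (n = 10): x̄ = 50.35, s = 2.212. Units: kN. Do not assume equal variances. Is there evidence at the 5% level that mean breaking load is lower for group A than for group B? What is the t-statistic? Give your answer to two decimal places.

-1.93

Let group 1 = group A, group 2 = group B. H0: μ_1 = μ_2; H1: μ_1 < μ_2 (Welch's two-sample t-test, left-tailed).
t = (x̄_1 − x̄_2)/√(s_1²/n_1 + s_2²/n_2) = (46.95 − 50.35)/√(6.047²/14 + 2.212²/10) = -1.93
Welch–Satterthwaite df ≈ 17.44
p-value = P(T ≤ -1.93) ≈ 0.0350
Since p ≈ 0.0350 < α = 0.05, reject H0; the data support H1.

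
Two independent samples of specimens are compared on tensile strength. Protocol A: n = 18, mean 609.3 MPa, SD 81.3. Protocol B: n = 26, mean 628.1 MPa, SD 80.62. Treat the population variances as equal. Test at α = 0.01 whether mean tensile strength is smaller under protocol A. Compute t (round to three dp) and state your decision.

Let group 1 = protocol A, group 2 = protocol B. H0: μ_1 = μ_2; H1: μ_1 < μ_2 (two-sample pooled-variance t-test, left-tailed).
s_p² = [(18−1)·81.3² + (26−1)·80.62²]/(18+26−2) = 6544.15
t = (609.3 − 628.1)/√[6544.15·(1/18 + 1/26)] = -0.758
df = n₁ + n₂ − 2 = 42
p-value = P(T ≤ -0.758) ≈ 0.226
Since p ≈ 0.226 > α = 0.01, fail to reject H0; the evidence is not statistically significant.

t = -0.758; fail to reject H0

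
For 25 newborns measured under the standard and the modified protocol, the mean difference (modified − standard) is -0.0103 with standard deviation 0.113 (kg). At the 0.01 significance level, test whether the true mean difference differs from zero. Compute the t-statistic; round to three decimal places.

-0.456

H0: μ_d = 0; H1: μ_d ≠ 0 (paired t-test on the differences, two-sided).
t = d̄/(s_d/√n) = -0.0103/(0.113/√25) = -0.456
df = n − 1 = 24
Two-sided p-value ≈ 0.653
Since p ≈ 0.653 > α = 0.01, fail to reject H0; the evidence is not statistically significant.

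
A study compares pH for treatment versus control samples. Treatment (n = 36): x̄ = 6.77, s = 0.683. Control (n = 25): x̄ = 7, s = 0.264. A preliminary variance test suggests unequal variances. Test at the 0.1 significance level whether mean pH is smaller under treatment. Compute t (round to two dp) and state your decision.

Let group 1 = treatment, group 2 = control. H0: μ_1 = μ_2; H1: μ_1 < μ_2 (Welch's two-sample t-test, left-tailed).
t = (x̄_1 − x̄_2)/√(s_1²/n_1 + s_2²/n_2) = (6.77 − 7)/√(0.683²/36 + 0.264²/25) = -1.83
Welch–Satterthwaite df ≈ 48.41
p-value = P(T ≤ -1.83) ≈ 0.0365
Since p ≈ 0.0365 < α = 0.1, reject H0; the data support H1.

t = -1.83; reject H0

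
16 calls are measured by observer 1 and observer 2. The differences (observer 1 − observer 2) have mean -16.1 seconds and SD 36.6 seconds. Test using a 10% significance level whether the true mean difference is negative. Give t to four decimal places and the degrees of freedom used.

H0: μ_d = 0; H1: μ_d < 0 (paired t-test on the differences, left-tailed).
t = d̄/(s_d/√n) = -16.1/(36.6/√16) = -1.7596
df = n − 1 = 15
p-value = P(T ≤ -1.7596) ≈ 0.0494
Since p ≈ 0.0494 < α = 0.1, reject H0; the data support H1.

t = -1.7596, df = 15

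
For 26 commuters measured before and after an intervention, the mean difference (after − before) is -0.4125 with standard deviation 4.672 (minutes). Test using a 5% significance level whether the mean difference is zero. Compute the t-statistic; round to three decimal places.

-0.450

H0: μ_d = 0; H1: μ_d ≠ 0 (paired t-test on the differences, two-sided).
t = d̄/(s_d/√n) = -0.4125/(4.672/√26) = -0.450
df = n − 1 = 25
Two-sided p-value ≈ 0.6564
Since p ≈ 0.6564 > α = 0.05, fail to reject H0; the data do not provide sufficient evidence against H0.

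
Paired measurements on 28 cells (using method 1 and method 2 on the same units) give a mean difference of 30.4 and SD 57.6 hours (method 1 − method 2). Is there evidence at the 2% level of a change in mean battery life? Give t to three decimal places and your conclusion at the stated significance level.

t = 2.793; reject H0

H0: μ_d = 0; H1: μ_d ≠ 0 (paired t-test on the differences, two-sided).
t = d̄/(s_d/√n) = 30.4/(57.6/√28) = 2.793
df = n − 1 = 27
Two-sided p-value ≈ 0.0095
Since p ≈ 0.0095 < α = 0.02, reject H0; the data support H1.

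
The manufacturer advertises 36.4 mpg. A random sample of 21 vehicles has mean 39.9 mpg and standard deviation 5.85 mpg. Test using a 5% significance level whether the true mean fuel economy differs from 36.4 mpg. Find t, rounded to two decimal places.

2.74

H0: μ = 36.4; H1: μ ≠ 36.4 (one-sample t-test, two-sided).
t = (x̄ − μ₀)/(s/√n) = (39.9 − 36.4)/(5.85/√21) = 2.74
df = n − 1 = 20
Two-sided p-value ≈ 0.013
Since p ≈ 0.013 < α = 0.05, reject H0; the evidence is statistically significant.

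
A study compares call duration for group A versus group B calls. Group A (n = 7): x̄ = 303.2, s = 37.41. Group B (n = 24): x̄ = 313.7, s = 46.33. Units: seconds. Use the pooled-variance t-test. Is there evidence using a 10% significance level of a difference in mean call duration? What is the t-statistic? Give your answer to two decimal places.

-0.55

Let group 1 = group A, group 2 = group B. H0: μ_1 = μ_2; H1: μ_1 ≠ μ_2 (two-sample pooled-variance t-test, two-sided).
s_p² = [(7−1)·37.41² + (24−1)·46.33²]/(7+24−2) = 1991.93
t = (303.2 − 313.7)/√[1991.93·(1/7 + 1/24)] = -0.55
df = n₁ + n₂ − 2 = 29
Two-sided p-value ≈ 0.588
Since p ≈ 0.588 > α = 0.1, fail to reject H0; the data do not provide sufficient evidence against H0.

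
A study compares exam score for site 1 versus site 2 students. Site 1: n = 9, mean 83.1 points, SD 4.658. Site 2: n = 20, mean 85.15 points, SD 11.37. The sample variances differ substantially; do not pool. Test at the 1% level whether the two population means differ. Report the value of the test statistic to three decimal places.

Let group 1 = site 1, group 2 = site 2. H0: μ_1 = μ_2; H1: μ_1 ≠ μ_2 (Welch's two-sample t-test, two-sided).
t = (x̄_1 − x̄_2)/√(s_1²/n_1 + s_2²/n_2) = (83.1 − 85.15)/√(4.658²/9 + 11.37²/20) = -0.688
Welch–Satterthwaite df ≈ 26.92
Two-sided p-value ≈ 0.4972
Since p ≈ 0.4972 > α = 0.01, fail to reject H0; the evidence is not statistically significant.

-0.688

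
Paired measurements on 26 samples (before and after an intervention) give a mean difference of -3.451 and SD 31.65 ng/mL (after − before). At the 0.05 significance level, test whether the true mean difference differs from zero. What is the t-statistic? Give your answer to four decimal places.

-0.5560

H0: μ_d = 0; H1: μ_d ≠ 0 (paired t-test on the differences, two-sided).
t = d̄/(s_d/√n) = -3.451/(31.65/√26) = -0.5560
df = n − 1 = 25
Two-sided p-value ≈ 0.5832
Since p ≈ 0.5832 > α = 0.05, fail to reject H0; the evidence is not statistically significant.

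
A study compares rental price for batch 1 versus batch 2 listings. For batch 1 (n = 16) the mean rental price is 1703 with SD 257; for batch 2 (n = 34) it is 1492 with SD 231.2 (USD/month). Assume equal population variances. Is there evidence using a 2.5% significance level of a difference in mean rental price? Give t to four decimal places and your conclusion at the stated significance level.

Let group 1 = batch 1, group 2 = batch 2. H0: μ_1 = μ_2; H1: μ_1 ≠ μ_2 (two-sample pooled-variance t-test, two-sided).
s_p² = [(16−1)·257² + (34−1)·231.2²]/(16+34−2) = 57389.6
t = (1703 − 1492)/√[57389.6·(1/16 + 1/34)] = 2.9052
df = n₁ + n₂ − 2 = 48
Two-sided p-value ≈ 0.006
Since p ≈ 0.006 < α = 0.025, reject H0; the data support H1.

t = 2.9052; reject H0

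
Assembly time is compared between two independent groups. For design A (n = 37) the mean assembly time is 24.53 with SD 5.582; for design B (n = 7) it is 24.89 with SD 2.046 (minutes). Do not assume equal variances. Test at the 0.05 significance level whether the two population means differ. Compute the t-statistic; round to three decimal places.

-0.300

Let group 1 = design A, group 2 = design B. H0: μ_1 = μ_2; H1: μ_1 ≠ μ_2 (Welch's two-sample t-test, two-sided).
t = (x̄_1 − x̄_2)/√(s_1²/n_1 + s_2²/n_2) = (24.53 − 24.89)/√(5.582²/37 + 2.046²/7) = -0.300
Welch–Satterthwaite df ≈ 26.15
Two-sided p-value ≈ 0.767
Since p ≈ 0.767 > α = 0.05, fail to reject H0; the evidence is not statistically significant.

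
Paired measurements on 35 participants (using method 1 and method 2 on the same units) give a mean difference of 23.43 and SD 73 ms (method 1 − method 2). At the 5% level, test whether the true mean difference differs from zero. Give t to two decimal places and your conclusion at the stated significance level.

t = 1.90; fail to reject H0

H0: μ_d = 0; H1: μ_d ≠ 0 (paired t-test on the differences, two-sided).
t = d̄/(s_d/√n) = 23.43/(73/√35) = 1.90
df = n − 1 = 34
Two-sided p-value ≈ 0.0661
Since p ≈ 0.0661 > α = 0.05, fail to reject H0; the evidence is not statistically significant.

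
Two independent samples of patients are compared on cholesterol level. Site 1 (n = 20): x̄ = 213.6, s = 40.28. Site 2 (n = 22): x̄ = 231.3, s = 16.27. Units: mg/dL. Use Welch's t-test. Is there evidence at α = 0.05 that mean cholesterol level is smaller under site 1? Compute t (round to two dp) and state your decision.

Let group 1 = site 1, group 2 = site 2. H0: μ_1 = μ_2; H1: μ_1 < μ_2 (Welch's two-sample t-test, left-tailed).
t = (x̄_1 − x̄_2)/√(s_1²/n_1 + s_2²/n_2) = (213.6 − 231.3)/√(40.28²/20 + 16.27²/22) = -1.83
Welch–Satterthwaite df ≈ 24.57
p-value = P(T ≤ -1.83) ≈ 0.0394
Since p ≈ 0.0394 < α = 0.05, reject H0; the data support H1.

t = -1.83; reject H0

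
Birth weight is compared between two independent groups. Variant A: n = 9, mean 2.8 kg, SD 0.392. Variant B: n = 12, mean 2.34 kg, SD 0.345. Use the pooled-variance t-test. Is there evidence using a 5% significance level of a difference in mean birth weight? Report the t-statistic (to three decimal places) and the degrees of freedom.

t = 2.854, df = 19

Let group 1 = variant A, group 2 = variant B. H0: μ_1 = μ_2; H1: μ_1 ≠ μ_2 (two-sample pooled-variance t-test, two-sided).
s_p² = [(9−1)·0.392² + (12−1)·0.345²]/(9+12−2) = 0.13361
t = (2.8 − 2.34)/√[0.13361·(1/9 + 1/12)] = 2.854
df = n₁ + n₂ − 2 = 19
Two-sided p-value ≈ 0.010
Since p ≈ 0.010 < α = 0.05, reject H0; the data support H1.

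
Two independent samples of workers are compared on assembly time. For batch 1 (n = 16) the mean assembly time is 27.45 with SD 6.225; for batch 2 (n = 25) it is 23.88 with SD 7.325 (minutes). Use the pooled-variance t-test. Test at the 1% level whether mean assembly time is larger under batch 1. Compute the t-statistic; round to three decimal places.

Let group 1 = batch 1, group 2 = batch 2. H0: μ_1 = μ_2; H1: μ_1 > μ_2 (two-sample pooled-variance t-test, right-tailed).
s_p² = [(16−1)·6.225² + (25−1)·7.325²]/(16+25−2) = 47.9229
t = (27.45 − 23.88)/√[47.9229·(1/16 + 1/25)] = 1.611
df = n₁ + n₂ − 2 = 39
p-value = P(T ≥ 1.611) ≈ 0.058
Since p ≈ 0.058 > α = 0.01, fail to reject H0; the data do not provide sufficient evidence against H0.

1.611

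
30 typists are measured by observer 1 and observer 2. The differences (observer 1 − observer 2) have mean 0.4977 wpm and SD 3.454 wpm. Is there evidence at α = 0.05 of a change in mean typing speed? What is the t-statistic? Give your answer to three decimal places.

0.789

H0: μ_d = 0; H1: μ_d ≠ 0 (paired t-test on the differences, two-sided).
t = d̄/(s_d/√n) = 0.4977/(3.454/√30) = 0.789
df = n − 1 = 29
Two-sided p-value ≈ 0.436
Since p ≈ 0.436 > α = 0.05, fail to reject H0; the data do not provide sufficient evidence against H0.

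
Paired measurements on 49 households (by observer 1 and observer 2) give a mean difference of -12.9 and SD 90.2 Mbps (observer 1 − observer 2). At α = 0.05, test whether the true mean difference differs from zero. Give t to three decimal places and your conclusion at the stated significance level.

t = -1.001; fail to reject H0

H0: μ_d = 0; H1: μ_d ≠ 0 (paired t-test on the differences, two-sided).
t = d̄/(s_d/√n) = -12.9/(90.2/√49) = -1.001
df = n − 1 = 48
Two-sided p-value ≈ 0.322
Since p ≈ 0.322 > α = 0.05, fail to reject H0; the data do not provide sufficient evidence against H0.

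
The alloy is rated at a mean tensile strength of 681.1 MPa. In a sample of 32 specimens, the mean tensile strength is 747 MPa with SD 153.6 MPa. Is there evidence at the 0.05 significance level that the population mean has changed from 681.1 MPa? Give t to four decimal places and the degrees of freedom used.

t = 2.4270, df = 31

H0: μ = 681.1; H1: μ ≠ 681.1 (one-sample t-test, two-sided).
t = (x̄ − μ₀)/(s/√n) = (747 − 681.1)/(153.6/√32) = 2.4270
df = n − 1 = 31
Two-sided p-value ≈ 0.0212
Since p ≈ 0.0212 < α = 0.05, reject H0; the evidence is statistically significant.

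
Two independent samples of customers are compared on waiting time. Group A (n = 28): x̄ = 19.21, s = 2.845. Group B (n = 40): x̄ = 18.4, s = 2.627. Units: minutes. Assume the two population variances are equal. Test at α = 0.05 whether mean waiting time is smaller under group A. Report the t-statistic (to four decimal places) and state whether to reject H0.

Let group 1 = group A, group 2 = group B. H0: μ_1 = μ_2; H1: μ_1 < μ_2 (two-sample pooled-variance t-test, left-tailed).
s_p² = [(28−1)·2.845² + (40−1)·2.627²]/(28+40−2) = 7.38913
t = (19.21 − 18.4)/√[7.38913·(1/28 + 1/40)] = 1.2093
df = n₁ + n₂ − 2 = 66
p-value = P(T ≤ 1.2093) ≈ 0.8846
Since p ≈ 0.8846 > α = 0.05, fail to reject H0; the evidence is not statistically significant.

t = 1.2093; fail to reject H0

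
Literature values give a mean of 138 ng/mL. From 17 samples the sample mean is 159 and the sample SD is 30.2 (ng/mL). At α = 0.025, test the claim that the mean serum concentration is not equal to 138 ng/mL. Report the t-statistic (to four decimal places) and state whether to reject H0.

t = 2.8671; reject H0

H0: μ = 138; H1: μ ≠ 138 (one-sample t-test, two-sided).
t = (x̄ − μ₀)/(s/√n) = (159 − 138)/(30.2/√17) = 2.8671
df = n − 1 = 16
Two-sided p-value ≈ 0.0112
Since p ≈ 0.0112 < α = 0.025, reject H0; the data support H1.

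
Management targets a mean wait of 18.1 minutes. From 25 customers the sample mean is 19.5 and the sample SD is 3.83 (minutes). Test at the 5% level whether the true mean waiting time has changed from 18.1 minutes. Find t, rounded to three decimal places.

H0: μ = 18.1; H1: μ ≠ 18.1 (one-sample t-test, two-sided).
t = (x̄ − μ₀)/(s/√n) = (19.5 − 18.1)/(3.83/√25) = 1.828
df = n − 1 = 24
Two-sided p-value ≈ 0.0801
Since p ≈ 0.0801 > α = 0.05, fail to reject H0; the evidence is not statistically significant.

1.828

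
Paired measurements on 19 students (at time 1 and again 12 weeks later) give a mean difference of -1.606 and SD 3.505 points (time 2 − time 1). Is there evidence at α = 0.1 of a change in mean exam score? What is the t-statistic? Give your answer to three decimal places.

-1.997

H0: μ_d = 0; H1: μ_d ≠ 0 (paired t-test on the differences, two-sided).
t = d̄/(s_d/√n) = -1.606/(3.505/√19) = -1.997
df = n − 1 = 18
Two-sided p-value ≈ 0.061
Since p ≈ 0.061 < α = 0.1, reject H0; the data support H1.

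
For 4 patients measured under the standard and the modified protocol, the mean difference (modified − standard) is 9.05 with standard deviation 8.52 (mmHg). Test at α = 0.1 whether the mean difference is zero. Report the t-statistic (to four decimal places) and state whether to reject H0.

t = 2.1244; fail to reject H0

H0: μ_d = 0; H1: μ_d ≠ 0 (paired t-test on the differences, two-sided).
t = d̄/(s_d/√n) = 9.05/(8.52/√4) = 2.1244
df = n − 1 = 3
Two-sided p-value ≈ 0.1237
Since p ≈ 0.1237 > α = 0.1, fail to reject H0; the evidence is not statistically significant.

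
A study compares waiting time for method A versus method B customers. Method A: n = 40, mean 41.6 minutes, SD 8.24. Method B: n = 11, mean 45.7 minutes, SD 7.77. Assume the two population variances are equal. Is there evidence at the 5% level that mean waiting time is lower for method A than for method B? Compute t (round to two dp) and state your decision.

t = -1.48; fail to reject H0

Let group 1 = method A, group 2 = method B. H0: μ_1 = μ_2; H1: μ_1 < μ_2 (two-sample pooled-variance t-test, left-tailed).
s_p² = [(40−1)·8.24² + (11−1)·7.77²]/(40+11−2) = 66.3619
t = (41.6 − 45.7)/√[66.3619·(1/40 + 1/11)] = -1.48
df = n₁ + n₂ − 2 = 49
p-value = P(T ≤ -1.48) ≈ 0.0729
Since p ≈ 0.0729 > α = 0.05, fail to reject H0; the data do not provide sufficient evidence against H0.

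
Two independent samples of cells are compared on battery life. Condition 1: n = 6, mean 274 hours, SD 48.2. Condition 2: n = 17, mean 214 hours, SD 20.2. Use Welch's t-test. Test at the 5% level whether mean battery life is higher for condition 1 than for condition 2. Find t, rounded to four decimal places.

Let group 1 = condition 1, group 2 = condition 2. H0: μ_1 = μ_2; H1: μ_1 > μ_2 (Welch's two-sample t-test, right-tailed).
t = (x̄_1 − x̄_2)/√(s_1²/n_1 + s_2²/n_2) = (274 − 214)/√(48.2²/6 + 20.2²/17) = 2.9588
Welch–Satterthwaite df ≈ 5.63
p-value = P(T ≥ 2.9588) ≈ 0.014
Since p ≈ 0.014 < α = 0.05, reject H0; the evidence is statistically significant.

2.9588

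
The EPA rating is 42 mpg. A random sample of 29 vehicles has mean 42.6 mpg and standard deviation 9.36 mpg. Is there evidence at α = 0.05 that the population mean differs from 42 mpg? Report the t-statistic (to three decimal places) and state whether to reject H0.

t = 0.345; fail to reject H0

H0: μ = 42; H1: μ ≠ 42 (one-sample t-test, two-sided).
t = (x̄ − μ₀)/(s/√n) = (42.6 − 42)/(9.36/√29) = 0.345
df = n − 1 = 28
Two-sided p-value ≈ 0.733
Since p ≈ 0.733 > α = 0.05, fail to reject H0; the evidence is not statistically significant.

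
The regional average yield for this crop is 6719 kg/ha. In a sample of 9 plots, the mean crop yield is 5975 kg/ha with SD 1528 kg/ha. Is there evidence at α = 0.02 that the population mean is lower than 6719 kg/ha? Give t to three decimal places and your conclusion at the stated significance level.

H0: μ = 6719; H1: μ < 6719 (one-sample t-test, left-tailed).
t = (x̄ − μ₀)/(s/√n) = (5975 − 6719)/(1528/√9) = -1.461
df = n − 1 = 8
p-value = P(T ≤ -1.461) ≈ 0.091
Since p ≈ 0.091 > α = 0.02, fail to reject H0; the evidence is not statistically significant.

t = -1.461; fail to reject H0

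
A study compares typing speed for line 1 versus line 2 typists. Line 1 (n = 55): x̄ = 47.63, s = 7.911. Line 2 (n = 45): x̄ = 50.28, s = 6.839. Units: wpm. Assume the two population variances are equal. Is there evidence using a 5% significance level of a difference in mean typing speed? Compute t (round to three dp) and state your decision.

Let group 1 = line 1, group 2 = line 2. H0: μ_1 = μ_2; H1: μ_1 ≠ μ_2 (two-sample pooled-variance t-test, two-sided).
s_p² = [(55−1)·7.911² + (45−1)·6.839²]/(55+45−2) = 55.4847
t = (47.63 − 50.28)/√[55.4847·(1/55 + 1/45)] = -1.770
df = n₁ + n₂ − 2 = 98
Two-sided p-value ≈ 0.0799
Since p ≈ 0.0799 > α = 0.05, fail to reject H0; the evidence is not statistically significant.

t = -1.770; fail to reject H0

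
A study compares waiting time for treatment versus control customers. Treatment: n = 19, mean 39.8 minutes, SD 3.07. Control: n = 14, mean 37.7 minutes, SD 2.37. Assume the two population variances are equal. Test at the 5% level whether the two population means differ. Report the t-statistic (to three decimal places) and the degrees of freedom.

Let group 1 = treatment, group 2 = control. H0: μ_1 = μ_2; H1: μ_1 ≠ μ_2 (two-sample pooled-variance t-test, two-sided).
s_p² = [(19−1)·3.07² + (14−1)·2.37²]/(19+14−2) = 7.828
t = (39.8 − 37.7)/√[7.828·(1/19 + 1/14)] = 2.131
df = n₁ + n₂ − 2 = 31
Two-sided p-value ≈ 0.041
Since p ≈ 0.041 < α = 0.05, reject H0; the evidence is statistically significant.

t = 2.131, df = 31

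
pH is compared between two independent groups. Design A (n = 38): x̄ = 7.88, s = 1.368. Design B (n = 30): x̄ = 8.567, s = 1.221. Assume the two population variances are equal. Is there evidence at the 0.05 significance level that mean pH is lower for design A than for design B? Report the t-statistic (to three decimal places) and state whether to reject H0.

Let group 1 = design A, group 2 = design B. H0: μ_1 = μ_2; H1: μ_1 < μ_2 (two-sample pooled-variance t-test, left-tailed).
s_p² = [(38−1)·1.368² + (30−1)·1.221²]/(38+30−2) = 1.7042
t = (7.88 − 8.567)/√[1.7042·(1/38 + 1/30)] = -2.155
df = n₁ + n₂ − 2 = 66
p-value = P(T ≤ -2.155) ≈ 0.0174
Since p ≈ 0.0174 < α = 0.05, reject H0; the data support H1.

t = -2.155; reject H0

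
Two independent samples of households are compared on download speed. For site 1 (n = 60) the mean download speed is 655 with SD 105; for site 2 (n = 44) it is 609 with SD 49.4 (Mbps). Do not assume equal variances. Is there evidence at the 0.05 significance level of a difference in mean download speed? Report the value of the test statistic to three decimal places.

Let group 1 = site 1, group 2 = site 2. H0: μ_1 = μ_2; H1: μ_1 ≠ μ_2 (Welch's two-sample t-test, two-sided).
t = (x̄_1 − x̄_2)/√(s_1²/n_1 + s_2²/n_2) = (655 − 609)/√(105²/60 + 49.4²/44) = 2.974
Welch–Satterthwaite df ≈ 88.88
Two-sided p-value ≈ 0.004
Since p ≈ 0.004 < α = 0.05, reject H0; the data support H1.

2.974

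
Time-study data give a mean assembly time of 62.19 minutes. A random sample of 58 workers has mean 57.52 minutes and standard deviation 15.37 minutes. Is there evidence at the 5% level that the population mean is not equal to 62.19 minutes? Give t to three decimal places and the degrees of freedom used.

t = -2.314, df = 57

H0: μ = 62.19; H1: μ ≠ 62.19 (one-sample t-test, two-sided).
t = (x̄ − μ₀)/(s/√n) = (57.52 − 62.19)/(15.37/√58) = -2.314
df = n − 1 = 57
Two-sided p-value ≈ 0.024
Since p ≈ 0.024 < α = 0.05, reject H0; the evidence is statistically significant.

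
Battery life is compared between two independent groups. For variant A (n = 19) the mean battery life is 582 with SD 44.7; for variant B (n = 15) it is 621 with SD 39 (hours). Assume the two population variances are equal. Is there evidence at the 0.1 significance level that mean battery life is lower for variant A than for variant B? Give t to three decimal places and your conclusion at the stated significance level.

t = -2.669; reject H0

Let group 1 = variant A, group 2 = variant B. H0: μ_1 = μ_2; H1: μ_1 < μ_2 (two-sample pooled-variance t-test, left-tailed).
s_p² = [(19−1)·44.7² + (15−1)·39²]/(19+15−2) = 1789.36
t = (582 − 621)/√[1789.36·(1/19 + 1/15)] = -2.669
df = n₁ + n₂ − 2 = 32
p-value = P(T ≤ -2.669) ≈ 0.006
Since p ≈ 0.006 < α = 0.1, reject H0; the data support H1.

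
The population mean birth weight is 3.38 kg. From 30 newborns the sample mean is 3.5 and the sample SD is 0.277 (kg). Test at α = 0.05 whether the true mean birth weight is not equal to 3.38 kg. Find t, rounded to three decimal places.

H0: μ = 3.38; H1: μ ≠ 3.38 (one-sample t-test, two-sided).
t = (x̄ − μ₀)/(s/√n) = (3.5 − 3.38)/(0.277/√30) = 2.373
df = n − 1 = 29
Two-sided p-value ≈ 0.0245
Since p ≈ 0.0245 < α = 0.05, reject H0; the data support H1.

2.373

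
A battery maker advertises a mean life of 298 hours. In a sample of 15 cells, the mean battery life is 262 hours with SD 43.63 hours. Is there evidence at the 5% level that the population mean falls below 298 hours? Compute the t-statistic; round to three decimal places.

H0: μ = 298; H1: μ < 298 (one-sample t-test, left-tailed).
t = (x̄ − μ₀)/(s/√n) = (262 − 298)/(43.63/√15) = -3.196
df = n − 1 = 14
p-value = P(T ≤ -3.196) ≈ 0.003
Since p ≈ 0.003 < α = 0.05, reject H0; the evidence is statistically significant.

-3.196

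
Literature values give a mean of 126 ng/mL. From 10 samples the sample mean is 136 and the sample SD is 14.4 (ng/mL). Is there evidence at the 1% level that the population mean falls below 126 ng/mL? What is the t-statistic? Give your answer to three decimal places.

2.196

H0: μ = 126; H1: μ < 126 (one-sample t-test, left-tailed).
t = (x̄ − μ₀)/(s/√n) = (136 − 126)/(14.4/√10) = 2.196
df = n − 1 = 9
p-value = P(T ≤ 2.196) ≈ 0.9721
Since p ≈ 0.9721 > α = 0.01, fail to reject H0; the data do not provide sufficient evidence against H0.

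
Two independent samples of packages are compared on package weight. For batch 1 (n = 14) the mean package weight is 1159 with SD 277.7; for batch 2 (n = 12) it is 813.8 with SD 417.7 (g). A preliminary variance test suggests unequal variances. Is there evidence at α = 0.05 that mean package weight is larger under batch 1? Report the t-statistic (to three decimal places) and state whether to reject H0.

t = 2.438; reject H0

Let group 1 = batch 1, group 2 = batch 2. H0: μ_1 = μ_2; H1: μ_1 > μ_2 (Welch's two-sample t-test, right-tailed).
t = (x̄_1 − x̄_2)/√(s_1²/n_1 + s_2²/n_2) = (1159 − 813.8)/√(277.7²/14 + 417.7²/12) = 2.438
Welch–Satterthwaite df ≈ 18.65
p-value = P(T ≥ 2.438) ≈ 0.012
Since p ≈ 0.012 < α = 0.05, reject H0; the data support H1.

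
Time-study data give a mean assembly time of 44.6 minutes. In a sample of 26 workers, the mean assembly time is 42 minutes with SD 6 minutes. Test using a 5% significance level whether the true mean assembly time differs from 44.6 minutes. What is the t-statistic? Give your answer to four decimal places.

-2.2096

H0: μ = 44.6; H1: μ ≠ 44.6 (one-sample t-test, two-sided).
t = (x̄ − μ₀)/(s/√n) = (42 − 44.6)/(6/√26) = -2.2096
df = n − 1 = 25
Two-sided p-value ≈ 0.037
Since p ≈ 0.037 < α = 0.05, reject H0; the data support H1.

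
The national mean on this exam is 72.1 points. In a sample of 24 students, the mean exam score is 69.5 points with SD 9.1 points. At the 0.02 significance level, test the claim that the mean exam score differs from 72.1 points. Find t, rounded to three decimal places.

H0: μ = 72.1; H1: μ ≠ 72.1 (one-sample t-test, two-sided).
t = (x̄ − μ₀)/(s/√n) = (69.5 − 72.1)/(9.1/√24) = -1.400
df = n − 1 = 23
Two-sided p-value ≈ 0.175
Since p ≈ 0.175 > α = 0.02, fail to reject H0; the data do not provide sufficient evidence against H0.

-1.400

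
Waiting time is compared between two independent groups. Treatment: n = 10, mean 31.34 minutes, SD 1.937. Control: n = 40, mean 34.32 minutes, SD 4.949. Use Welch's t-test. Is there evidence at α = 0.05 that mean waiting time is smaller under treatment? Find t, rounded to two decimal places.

-3.00

Let group 1 = treatment, group 2 = control. H0: μ_1 = μ_2; H1: μ_1 < μ_2 (Welch's two-sample t-test, left-tailed).
t = (x̄_1 − x̄_2)/√(s_1²/n_1 + s_2²/n_2) = (31.34 − 34.32)/√(1.937²/10 + 4.949²/40) = -3.00
Welch–Satterthwaite df ≈ 38.61
p-value = P(T ≤ -3.00) ≈ 0.0024
Since p ≈ 0.0024 < α = 0.05, reject H0; the evidence is statistically significant.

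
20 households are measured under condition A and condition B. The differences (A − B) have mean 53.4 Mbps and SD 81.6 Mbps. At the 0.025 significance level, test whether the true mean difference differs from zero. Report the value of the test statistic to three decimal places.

H0: μ_d = 0; H1: μ_d ≠ 0 (paired t-test on the differences, two-sided).
t = d̄/(s_d/√n) = 53.4/(81.6/√20) = 2.927
df = n − 1 = 19
Two-sided p-value ≈ 0.009
Since p ≈ 0.009 < α = 0.025, reject H0; the evidence is statistically significant.

2.927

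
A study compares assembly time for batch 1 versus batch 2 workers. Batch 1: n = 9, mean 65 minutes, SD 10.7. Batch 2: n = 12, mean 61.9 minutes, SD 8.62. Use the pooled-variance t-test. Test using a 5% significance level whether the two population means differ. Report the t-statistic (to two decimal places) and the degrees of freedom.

Let group 1 = batch 1, group 2 = batch 2. H0: μ_1 = μ_2; H1: μ_1 ≠ μ_2 (two-sample pooled-variance t-test, two-sided).
s_p² = [(9−1)·10.7² + (12−1)·8.62²]/(9+12−2) = 91.2247
t = (65 − 61.9)/√[91.2247·(1/9 + 1/12)] = 0.74
df = n₁ + n₂ − 2 = 19
Two-sided p-value ≈ 0.4707
Since p ≈ 0.4707 > α = 0.05, fail to reject H0; the data do not provide sufficient evidence against H0.

t = 0.74, df = 19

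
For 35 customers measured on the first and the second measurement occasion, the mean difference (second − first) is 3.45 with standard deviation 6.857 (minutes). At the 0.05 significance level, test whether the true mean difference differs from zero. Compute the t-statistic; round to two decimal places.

H0: μ_d = 0; H1: μ_d ≠ 0 (paired t-test on the differences, two-sided).
t = d̄/(s_d/√n) = 3.45/(6.857/√35) = 2.98
df = n − 1 = 34
Two-sided p-value ≈ 0.005
Since p ≈ 0.005 < α = 0.05, reject H0; the data support H1.

2.98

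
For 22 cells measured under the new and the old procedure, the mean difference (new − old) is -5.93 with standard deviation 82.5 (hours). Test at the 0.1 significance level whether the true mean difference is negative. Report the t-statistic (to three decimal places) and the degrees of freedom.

H0: μ_d = 0; H1: μ_d < 0 (paired t-test on the differences, left-tailed).
t = d̄/(s_d/√n) = -5.93/(82.5/√22) = -0.337
df = n − 1 = 21
p-value = P(T ≤ -0.337) ≈ 0.3697
Since p ≈ 0.3697 > α = 0.1, fail to reject H0; the data do not provide sufficient evidence against H0.

t = -0.337, df = 21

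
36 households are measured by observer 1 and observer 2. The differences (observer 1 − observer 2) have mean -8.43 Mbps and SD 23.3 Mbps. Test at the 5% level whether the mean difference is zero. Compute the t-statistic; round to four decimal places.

-2.1708

H0: μ_d = 0; H1: μ_d ≠ 0 (paired t-test on the differences, two-sided).
t = d̄/(s_d/√n) = -8.43/(23.3/√36) = -2.1708
df = n − 1 = 35
Two-sided p-value ≈ 0.037
Since p ≈ 0.037 < α = 0.05, reject H0; the evidence is statistically significant.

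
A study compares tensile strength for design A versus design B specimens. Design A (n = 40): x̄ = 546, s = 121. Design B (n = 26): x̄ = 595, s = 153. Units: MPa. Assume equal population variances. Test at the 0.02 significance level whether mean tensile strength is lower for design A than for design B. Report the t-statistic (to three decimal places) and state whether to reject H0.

Let group 1 = design A, group 2 = design B. H0: μ_1 = μ_2; H1: μ_1 < μ_2 (two-sample pooled-variance t-test, left-tailed).
s_p² = [(40−1)·121² + (26−1)·153²]/(40+26−2) = 18066
t = (546 − 595)/√[18066·(1/40 + 1/26)] = -1.447
df = n₁ + n₂ − 2 = 64
p-value = P(T ≤ -1.447) ≈ 0.0764
Since p ≈ 0.0764 > α = 0.02, fail to reject H0; the data do not provide sufficient evidence against H0.

t = -1.447; fail to reject H0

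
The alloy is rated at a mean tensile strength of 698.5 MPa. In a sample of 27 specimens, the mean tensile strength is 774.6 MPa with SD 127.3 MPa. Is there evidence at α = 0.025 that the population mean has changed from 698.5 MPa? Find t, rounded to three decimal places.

3.106

H0: μ = 698.5; H1: μ ≠ 698.5 (one-sample t-test, two-sided).
t = (x̄ − μ₀)/(s/√n) = (774.6 − 698.5)/(127.3/√27) = 3.106
df = n − 1 = 26
Two-sided p-value ≈ 0.0045
Since p ≈ 0.0045 < α = 0.025, reject H0; the evidence is statistically significant.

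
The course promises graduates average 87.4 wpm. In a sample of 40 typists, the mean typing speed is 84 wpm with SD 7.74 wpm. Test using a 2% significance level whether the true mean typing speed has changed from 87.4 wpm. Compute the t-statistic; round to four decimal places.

H0: μ = 87.4; H1: μ ≠ 87.4 (one-sample t-test, two-sided).
t = (x̄ − μ₀)/(s/√n) = (84 − 87.4)/(7.74/√40) = -2.7782
df = n − 1 = 39
Two-sided p-value ≈ 0.0084
Since p ≈ 0.0084 < α = 0.02, reject H0; the evidence is statistically significant.

-2.7782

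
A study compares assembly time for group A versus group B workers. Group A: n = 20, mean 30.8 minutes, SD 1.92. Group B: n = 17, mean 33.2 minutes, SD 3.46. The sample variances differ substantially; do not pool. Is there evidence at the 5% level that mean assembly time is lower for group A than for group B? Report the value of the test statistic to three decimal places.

-2.546

Let group 1 = group A, group 2 = group B. H0: μ_1 = μ_2; H1: μ_1 < μ_2 (Welch's two-sample t-test, left-tailed).
t = (x̄_1 − x̄_2)/√(s_1²/n_1 + s_2²/n_2) = (30.8 − 33.2)/√(1.92²/20 + 3.46²/17) = -2.546
Welch–Satterthwaite df ≈ 24.08
p-value = P(T ≤ -2.546) ≈ 0.0089
Since p ≈ 0.0089 < α = 0.05, reject H0; the data support H1.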